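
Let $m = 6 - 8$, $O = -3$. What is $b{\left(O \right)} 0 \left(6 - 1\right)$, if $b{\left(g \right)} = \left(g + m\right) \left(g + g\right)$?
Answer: $0$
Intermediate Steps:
$m = -2$ ($m = 6 - 8 = -2$)
$b{\left(g \right)} = 2 g \left(-2 + g\right)$ ($b{\left(g \right)} = \left(g - 2\right) \left(g + g\right) = \left(-2 + g\right) 2 g = 2 g \left(-2 + g\right)$)
$b{\left(O \right)} 0 \left(6 - 1\right) = 2 \left(-3\right) \left(-2 - 3\right) 0 \left(6 - 1\right) = 2 \left(-3\right) \left(-5\right) 0 \cdot 5 = 30 \cdot 0 = 0$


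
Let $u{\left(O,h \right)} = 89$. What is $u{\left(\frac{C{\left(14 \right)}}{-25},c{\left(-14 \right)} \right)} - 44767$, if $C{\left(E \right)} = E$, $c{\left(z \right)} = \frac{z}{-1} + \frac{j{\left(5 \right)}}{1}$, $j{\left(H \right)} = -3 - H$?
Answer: $-44678$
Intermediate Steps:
$c{\left(z \right)} = -8 - z$ ($c{\left(z \right)} = \frac{z}{-1} + \frac{-3 - 5}{1} = z \left(-1\right) + \left(-3 - 5\right) 1 = - z - 8 = -8 - z$)
$u{\left(\frac{C{\left(14 \right)}}{-25},c{\left(-14 \right)} \right)} - 44767 = 89 - 44767 = -44678$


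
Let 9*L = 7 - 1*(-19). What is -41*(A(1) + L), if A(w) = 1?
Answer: -1435/9 ≈ -159.44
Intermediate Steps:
L = 26/9 (L = (7 - 1*(-19))/9 = (7 + 19)/9 = (⅑)*26 = 26/9 ≈ 2.8889)
-41*(A(1) + L) = -41*(1 + 26/9) = -41*35/9 = -1435/9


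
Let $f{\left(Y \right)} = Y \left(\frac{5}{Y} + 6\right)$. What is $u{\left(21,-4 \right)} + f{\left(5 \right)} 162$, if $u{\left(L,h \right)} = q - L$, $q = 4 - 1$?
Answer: $5652$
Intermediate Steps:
$q = 3$ ($q = 4 - 1 = 3$)
$u{\left(L,h \right)} = 3 - L$
$f{\left(Y \right)} = Y \left(6 + \frac{5}{Y}\right)$
$u{\left(21,-4 \right)} + f{\left(5 \right)} 162 = \left(3 - 21\right) + \left(5 + 6 \cdot 5\right) 162 = \left(3 - 21\right) + \left(5 + 30\right) 162 = -18 + 35 \cdot 162 = -18 + 5670 = 5652$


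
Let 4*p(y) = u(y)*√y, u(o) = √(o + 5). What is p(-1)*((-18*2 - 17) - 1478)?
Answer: -1531*I/2 ≈ -765.5*I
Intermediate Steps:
u(o) = √(5 + o)
p(y) = √y*√(5 + y)/4 (p(y) = (√(5 + y)*√y)/4 = (√y*√(5 + y))/4 = √y*√(5 + y)/4)
p(-1)*((-18*2 - 17) - 1478) = (√(-1)*√(5 - 1)/4)*((-18*2 - 17) - 1478) = (I*√4/4)*((-36 - 17) - 1478) = ((¼)*I*2)*(-53 - 1478) = (I/2)*(-1531) = -1531*I/2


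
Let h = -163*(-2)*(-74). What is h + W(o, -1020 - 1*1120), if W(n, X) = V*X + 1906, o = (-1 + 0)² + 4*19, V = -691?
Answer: 1456522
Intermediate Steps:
h = -24124 (h = 326*(-74) = -24124)
o = 77 (o = (-1)² + 76 = 1 + 76 = 77)
W(n, X) = 1906 - 691*X (W(n, X) = -691*X + 1906 = 1906 - 691*X)
h + W(o, -1020 - 1*1120) = -24124 + (1906 - 691*(-1020 - 1*1120)) = -24124 + (1906 - 691*(-1020 - 1120)) = -24124 + (1906 - 691*(-2140)) = -24124 + (1906 + 1478740) = -24124 + 1480646 = 1456522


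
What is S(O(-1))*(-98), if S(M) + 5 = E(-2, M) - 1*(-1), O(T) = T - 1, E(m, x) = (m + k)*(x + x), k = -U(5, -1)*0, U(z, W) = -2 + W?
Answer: -392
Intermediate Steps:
k = 0 (k = -(-2 - 1)*0 = -1*(-3)*0 = 3*0 = 0)
E(m, x) = 2*m*x (E(m, x) = (m + 0)*(x + x) = m*(2*x) = 2*m*x)
O(T) = -1 + T
S(M) = -4 - 4*M (S(M) = -5 + (2*(-2)*M - 1*(-1)) = -5 + (-4*M + 1) = -5 + (1 - 4*M) = -4 - 4*M)
S(O(-1))*(-98) = (-4 - 4*(-1 - 1))*(-98) = (-4 - 4*(-2))*(-98) = (-4 + 8)*(-98) = 4*(-98) = -392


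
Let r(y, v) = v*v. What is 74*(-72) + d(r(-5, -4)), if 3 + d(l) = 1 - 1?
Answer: -5331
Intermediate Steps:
r(y, v) = v²
d(l) = -3 (d(l) = -3 + (1 - 1) = -3 + 0 = -3)
74*(-72) + d(r(-5, -4)) = 74*(-72) - 3 = -5328 - 3 = -5331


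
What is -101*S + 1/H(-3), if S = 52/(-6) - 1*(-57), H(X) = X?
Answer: -4882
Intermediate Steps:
S = 145/3 (S = 52*(-⅙) + 57 = -26/3 + 57 = 145/3 ≈ 48.333)
-101*S + 1/H(-3) = -101*145/3 + 1/(-3) = -14645/3 - ⅓ = -4882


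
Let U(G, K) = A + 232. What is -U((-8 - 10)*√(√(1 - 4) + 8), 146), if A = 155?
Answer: -387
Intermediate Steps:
U(G, K) = 387 (U(G, K) = 155 + 232 = 387)
-U((-8 - 10)*√(√(1 - 4) + 8), 146) = -1*387 = -387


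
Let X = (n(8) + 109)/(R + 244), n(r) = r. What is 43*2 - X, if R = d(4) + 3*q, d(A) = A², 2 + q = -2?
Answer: 21211/248 ≈ 85.528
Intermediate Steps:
q = -4 (q = -2 - 2 = -4)
R = 4 (R = 4² + 3*(-4) = 16 - 12 = 4)
X = 117/248 (X = (8 + 109)/(4 + 244) = 117/248 ≈ 0.47177)
43*2 - X = 43*2 - 1*117/248 = 86 - 117/248 = 21211/248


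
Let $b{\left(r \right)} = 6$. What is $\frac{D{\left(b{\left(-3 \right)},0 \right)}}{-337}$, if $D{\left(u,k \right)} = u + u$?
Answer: $- \frac{12}{337} \approx -0.035608$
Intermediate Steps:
$D{\left(u,k \right)} = 2 u$
$\frac{D{\left(b{\left(-3 \right)},0 \right)}}{-337} = \frac{2 \cdot 6}{-337} = 12 \left(- \frac{1}{337}\right) = - \frac{12}{337}$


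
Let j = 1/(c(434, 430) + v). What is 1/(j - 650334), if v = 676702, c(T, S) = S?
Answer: -677132/440361962087 ≈ -1.5377e-6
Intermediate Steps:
j = 1/677132 (j = 1/(430 + 676702) = 1/677132 ≈ 1.4768e-6)
1/(j - 650334) = 1/(1/677132 - 650334) = 1/(-440361962087/677132) = -677132/440361962087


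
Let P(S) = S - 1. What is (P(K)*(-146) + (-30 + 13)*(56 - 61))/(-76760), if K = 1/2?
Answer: -79/38380 ≈ -0.0020584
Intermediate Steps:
K = ½ ≈ 0.50000
P(S) = -1 + S
(P(K)*(-146) + (-30 + 13)*(56 - 61))/(-76760) = ((-1 + ½)*(-146) + (-30 + 13)*(56 - 61))/(-76760) = (-½*(-146) - 17*(-5))*(-1/76760) = (73 + 85)*(-1/76760) = 158*(-1/76760) = -79/38380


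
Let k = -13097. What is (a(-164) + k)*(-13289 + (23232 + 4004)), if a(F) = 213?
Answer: -179693148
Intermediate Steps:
(a(-164) + k)*(-13289 + (23232 + 4004)) = (213 - 13097)*(-13289 + (23232 + 4004)) = -12884*(-13289 + 27236) = -12884*13947 = -179693148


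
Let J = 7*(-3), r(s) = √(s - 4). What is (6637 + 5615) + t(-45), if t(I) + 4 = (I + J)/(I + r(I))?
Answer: 12702661/1037 + 231*I/1037 ≈ 12249.0 + 0.22276*I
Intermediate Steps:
r(s) = √(-4 + s)
J = -21
t(I) = -4 + (-21 + I)/(I + √(-4 + I)) (t(I) = -4 + (I - 21)/(I + √(-4 + I)) = -4 + (-21 + I)/(I + √(-4 + I)))
(6637 + 5615) + t(-45) = (6637 + 5615) + (-21 - 4*√(-4 - 45) - 3*(-45))/(-45 + √(-4 - 45)) = 12252 + (-21 - 28*I + 135)/(-45 + √(-49)) = 12252 + (-21 - 28*I + 135)/(-45 + 7*I) = 12252 + ((-45 - 7*I)/2074)*(-21 - 28*I + 135) = 12252 + ((-45 - 7*I)/2074)*(114 - 28*I) = 12252 + (-45 - 7*I)*(114 - 28*I)/2074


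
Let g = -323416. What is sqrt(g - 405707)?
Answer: I*sqrt(729123) ≈ 853.89*I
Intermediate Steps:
sqrt(g - 405707) = sqrt(-323416 - 405707) = sqrt(-729123) = I*sqrt(729123)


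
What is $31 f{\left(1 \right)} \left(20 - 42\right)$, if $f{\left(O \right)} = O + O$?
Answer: $-1364$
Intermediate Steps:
$f{\left(O \right)} = 2 O$
$31 f{\left(1 \right)} \left(20 - 42\right) = 31 \cdot 2 \cdot 1 \left(20 - 42\right) = 31 \cdot 2 \left(20 - 42\right) = 62 \left(-22\right) = -1364$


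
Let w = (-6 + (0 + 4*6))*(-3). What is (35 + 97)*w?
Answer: -7128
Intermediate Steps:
w = -54 (w = (-6 + (0 + 24))*(-3) = (-6 + 24)*(-3) = 18*(-3) = -54)
(35 + 97)*w = (35 + 97)*(-54) = 132*(-54) = -7128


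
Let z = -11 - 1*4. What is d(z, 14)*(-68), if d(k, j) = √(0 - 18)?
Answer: -204*I*√2 ≈ -288.5*I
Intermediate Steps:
z = -15 (z = -11 - 4 = -15)
d(k, j) = 3*I*√2 (d(k, j) = √(-18) = 3*I*√2)
d(z, 14)*(-68) = (3*I*√2)*(-68) = -204*I*√2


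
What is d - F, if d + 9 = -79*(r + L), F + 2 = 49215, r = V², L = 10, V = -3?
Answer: -50723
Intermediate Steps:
r = 9 (r = (-3)² = 9)
F = 49213 (F = -2 + 49215 = 49213)
d = -1510 (d = -9 - 79*(9 + 10) = -9 - 79*19 = -9 - 1501 = -1510)
d - F = -1510 - 1*49213 = -1510 - 49213 = -50723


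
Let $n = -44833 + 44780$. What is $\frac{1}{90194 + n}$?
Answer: $\frac{1}{90141} \approx 1.1094 \cdot 10^{-5}$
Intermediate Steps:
$n = -53$
$\frac{1}{90194 + n} = \frac{1}{90194 - 53} = \frac{1}{90141}$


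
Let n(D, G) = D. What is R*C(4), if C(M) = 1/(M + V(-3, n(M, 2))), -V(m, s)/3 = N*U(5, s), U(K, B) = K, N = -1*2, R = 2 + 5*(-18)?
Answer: -44/17 ≈ -2.5882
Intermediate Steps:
R = -88 (R = 2 - 90 = -88)
N = -2
V(m, s) = 30 (V(m, s) = -(-6)*5 = -3*(-10) = 30)
C(M) = 1/(30 + M) (C(M) = 1/(M + 30) = 1/(30 + M))
R*C(4) = -88/(30 + 4) = -88/34 = -88*1/34 = -44/17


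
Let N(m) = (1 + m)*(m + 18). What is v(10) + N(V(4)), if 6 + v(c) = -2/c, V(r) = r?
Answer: 519/5 ≈ 103.80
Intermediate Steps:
v(c) = -6 - 2/c
N(m) = (1 + m)*(18 + m)
v(10) + N(V(4)) = (-6 - 2/10) + (18 + 4² + 19*4) = (-6 - 2*⅒) + (18 + 16 + 76) = (-6 - ⅕) + 110 = -31/5 + 110 = 519/5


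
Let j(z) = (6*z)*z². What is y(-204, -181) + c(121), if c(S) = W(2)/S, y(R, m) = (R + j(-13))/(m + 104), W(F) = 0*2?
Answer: 13386/77 ≈ 173.84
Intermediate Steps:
W(F) = 0
j(z) = 6*z³
y(R, m) = (-13182 + R)/(104 + m) (y(R, m) = (R + 6*(-13)³)/(m + 104) = (R + 6*(-2197))/(104 + m) = (R - 13182)/(104 + m) = (-13182 + R)/(104 + m))
c(S) = 0 (c(S) = 0/S = 0)
y(-204, -181) + c(121) = (-13182 - 204)/(104 - 181) + 0 = -13386/(-77) + 0 = -1/77*(-13386) + 0 = 13386/77 + 0 = 13386/77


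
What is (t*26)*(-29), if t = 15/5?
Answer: -2262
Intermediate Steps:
t = 3 (t = 15*(1/5) = 3)
(t*26)*(-29) = (3*26)*(-29) = 78*(-29) = -2262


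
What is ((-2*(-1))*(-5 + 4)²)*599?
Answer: 1198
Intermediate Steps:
((-2*(-1))*(-5 + 4)²)*599 = (2*(-1)²)*599 = (2*1)*599 = 2*599 = 1198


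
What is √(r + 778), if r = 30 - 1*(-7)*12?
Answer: 2*√223 ≈ 29.866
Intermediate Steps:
r = 114 (r = 30 + 7*12 = 30 + 84 = 114)
√(r + 778) = √(114 + 778) = √892 = 2*√223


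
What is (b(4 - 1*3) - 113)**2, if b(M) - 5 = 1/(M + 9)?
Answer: 1164241/100 ≈ 11642.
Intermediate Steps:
b(M) = 5 + 1/(9 + M) (b(M) = 5 + 1/(M + 9) = 5 + 1/(9 + M))
(b(4 - 1*3) - 113)**2 = ((46 + 5*(4 - 1*3))/(9 + (4 - 1*3)) - 113)**2 = ((46 + 5*(4 - 3))/(9 + (4 - 3)) - 113)**2 = ((46 + 5*1)/(9 + 1) - 113)**2 = ((46 + 5)/10 - 113)**2 = ((1/10)*51 - 113)**2 = (51/10 - 113)**2 = (-1079/10)**2 = 1164241/100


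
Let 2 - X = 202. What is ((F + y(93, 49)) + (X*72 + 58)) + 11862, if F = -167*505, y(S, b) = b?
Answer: -86766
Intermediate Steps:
X = -200 (X = 2 - 1*202 = 2 - 202 = -200)
F = -84335
((F + y(93, 49)) + (X*72 + 58)) + 11862 = ((-84335 + 49) + (-200*72 + 58)) + 11862 = (-84286 + (-14400 + 58)) + 11862 = (-84286 - 14342) + 11862 = -98628 + 11862 = -86766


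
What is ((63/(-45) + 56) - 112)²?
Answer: 82369/25 ≈ 3294.8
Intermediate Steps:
((63/(-45) + 56) - 112)² = ((63*(-1/45) + 56) - 112)² = ((-7/5 + 56) - 112)² = (273/5 - 112)² = (-287/5)² = 82369/25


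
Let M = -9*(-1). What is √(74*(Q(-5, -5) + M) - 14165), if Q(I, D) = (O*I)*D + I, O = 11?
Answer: √6481 ≈ 80.505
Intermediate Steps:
Q(I, D) = I + 11*D*I (Q(I, D) = (11*I)*D + I = 11*D*I + I = I + 11*D*I)
M = 9
√(74*(Q(-5, -5) + M) - 14165) = √(74*(-5*(1 + 11*(-5)) + 9) - 14165) = √(74*(-5*(1 - 55) + 9) - 14165) = √(74*(-5*(-54) + 9) - 14165) = √(74*(270 + 9) - 14165) = √(74*279 - 14165) = √(20646 - 14165) = √6481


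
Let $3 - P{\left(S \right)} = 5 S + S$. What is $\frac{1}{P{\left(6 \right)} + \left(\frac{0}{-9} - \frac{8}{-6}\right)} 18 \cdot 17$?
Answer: $- \frac{918}{95} \approx -9.6632$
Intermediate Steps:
$P{\left(S \right)} = 3 - 6 S$ ($P{\left(S \right)} = 3 - \left(5 S + S\right) = 3 - 6 S$)
$\frac{1}{P{\left(6 \right)} + \left(\frac{0}{-9} - \frac{8}{-6}\right)} 18 \cdot 17 = \frac{1}{\left(3 - 36\right) + \left(\frac{0}{-9} - \frac{8}{-6}\right)} 18 \cdot 17 = \frac{1}{\left(3 - 36\right) + \left(0 \left(- \frac{1}{9}\right) - - \frac{4}{3}\right)} 18 \cdot 17 = \frac{1}{-33 + \left(0 + \frac{4}{3}\right)} 18 \cdot 17 = \frac{1}{-33 + \frac{4}{3}} \cdot 18 \cdot 17 = \frac{1}{- \frac{95}{3}} \cdot 18 \cdot 17 = \left(- \frac{3}{95}\right) 18 \cdot 17 = \left(- \frac{54}{95}\right) 17 = - \frac{918}{95}$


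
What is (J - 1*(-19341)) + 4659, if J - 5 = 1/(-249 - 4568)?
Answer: 115632084/4817 ≈ 24005.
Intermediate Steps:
J = 24084/4817 (J = 5 + 1/(-249 - 4568) = 5 + 1/(-4817) = 5 - 1/4817 = 24084/4817 ≈ 4.9998)
(J - 1*(-19341)) + 4659 = (24084/4817 - 1*(-19341)) + 4659 = (24084/4817 + 19341) + 4659 = 93189681/4817 + 4659 = 115632084/4817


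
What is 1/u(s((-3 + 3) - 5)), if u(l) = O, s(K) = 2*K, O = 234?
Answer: 1/234 ≈ 0.0042735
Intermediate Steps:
u(l) = 234
1/u(s((-3 + 3) - 5)) = 1/234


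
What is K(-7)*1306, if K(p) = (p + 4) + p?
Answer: -13060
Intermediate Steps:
K(p) = 4 + 2*p (K(p) = (4 + p) + p = 4 + 2*p)
K(-7)*1306 = (4 + 2*(-7))*1306 = (4 - 14)*1306 = -10*1306 = -13060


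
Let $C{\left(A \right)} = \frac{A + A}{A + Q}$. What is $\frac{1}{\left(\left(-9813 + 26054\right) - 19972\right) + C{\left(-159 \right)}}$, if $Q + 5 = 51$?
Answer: $- \frac{113}{421285} \approx -0.00026823$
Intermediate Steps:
$Q = 46$ ($Q = -5 + 51 = 46$)
$C{\left(A \right)} = \frac{2 A}{46 + A}$ ($C{\left(A \right)} = \frac{A + A}{A + 46} = \frac{2 A}{46 + A}$)
$\frac{1}{\left(\left(-9813 + 26054\right) - 19972\right) + C{\left(-159 \right)}} = \frac{1}{\left(\left(-9813 + 26054\right) - 19972\right) + 2 \left(-159\right) \frac{1}{46 - 159}} = \frac{1}{\left(16241 - 19972\right) + 2 \left(-159\right) \frac{1}{-113}} = \frac{1}{-3731 + 2 \left(-159\right) \left(- \frac{1}{113}\right)} = \frac{1}{-3731 + \frac{318}{113}} = \frac{1}{- \frac{421285}{113}} = - \frac{113}{421285}$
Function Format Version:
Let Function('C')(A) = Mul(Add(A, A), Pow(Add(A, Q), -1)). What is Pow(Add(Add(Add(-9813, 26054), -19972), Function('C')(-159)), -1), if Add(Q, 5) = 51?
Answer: Rational(-113, 421285) ≈ -0.00026823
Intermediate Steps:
Q = 46 (Q = Add(-5, 51) = 46)
Function('C')(A) = Mul(2, A, Pow(Add(46, A), -1)) (Function('C')(A) = Mul(Add(A, A), Pow(Add(A, 46), -1)) = Mul(Mul(2, A), Pow(Add(46, A), -1)) = Mul(2, A, Pow(Add(46, A), -1)))
Pow(Add(Add(Add(-9813, 26054), -19972), Function('C')(-159)), -1) = Pow(Add(Add(Add(-9813, 26054), -19972), Mul(2, -159, Pow(Add(46, -159), -1))), -1) = Pow(Add(Add(16241, -19972), Mul(2, -159, Pow(-113, -1))), -1) = Pow(Add(-3731, Mul(2, -159, Rational(-1, 113))), -1) = Pow(Add(-3731, Rational(318, 113)), -1) = Pow(Rational(-421285, 113), -1) = Rational(-113, 421285)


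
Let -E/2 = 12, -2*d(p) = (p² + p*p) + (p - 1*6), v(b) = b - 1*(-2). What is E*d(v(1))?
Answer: 180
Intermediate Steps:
v(b) = 2 + b (v(b) = b + 2 = 2 + b)
d(p) = 3 - p² - p/2 (d(p) = -((p² + p*p) + (p - 1*6))/2 = -((p² + p²) + (p - 6))/2 = -(2*p² + (-6 + p))/2 = -(-6 + p + 2*p²)/2 = 3 - p² - p/2)
E = -24 (E = -2*12 = -24)
E*d(v(1)) = -24*(3 - (2 + 1)² - (2 + 1)/2) = -24*(3 - 1*3² - ½*3) = -24*(3 - 1*9 - 3/2) = -24*(3 - 9 - 3/2) = -24*(-15/2) = 180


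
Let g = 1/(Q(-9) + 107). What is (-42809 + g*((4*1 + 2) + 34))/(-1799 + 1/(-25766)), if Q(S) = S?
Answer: 54047302686/2271298715 ≈ 23.796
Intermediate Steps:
g = 1/98 (g = 1/(-9 + 107) = 1/98 ≈ 0.010204)
(-42809 + g*((4*1 + 2) + 34))/(-1799 + 1/(-25766)) = (-42809 + ((4*1 + 2) + 34)/98)/(-1799 + 1/(-25766)) = (-42809 + ((4 + 2) + 34)/98)/(-1799 - 1/25766) = (-42809 + (6 + 34)/98)/(-46353035/25766) = (-42809 + (1/98)*40)*(-25766/46353035) = (-42809 + 20/49)*(-25766/46353035) = -2097621/49*(-25766/46353035) = 54047302686/2271298715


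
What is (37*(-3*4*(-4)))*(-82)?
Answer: -145632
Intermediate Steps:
(37*(-3*4*(-4)))*(-82) = (37*(-12*(-4)))*(-82) = (37*48)*(-82) = 1776*(-82) = -145632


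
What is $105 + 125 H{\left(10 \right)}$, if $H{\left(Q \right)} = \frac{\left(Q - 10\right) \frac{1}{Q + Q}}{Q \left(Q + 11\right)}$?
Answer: $105$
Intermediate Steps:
$H{\left(Q \right)} = \frac{-10 + Q}{2 Q^{2} \left(11 + Q\right)}$ ($H{\left(Q \right)} = \frac{\left(-10 + Q\right) \frac{1}{2 Q}}{Q \left(11 + Q\right)} = \left(-10 + Q\right) \frac{1}{2 Q} \frac{1}{Q \left(11 + Q\right)} = \frac{-10 + Q}{2 Q} \frac{1}{Q \left(11 + Q\right)} = \frac{-10 + Q}{2 Q^{2} \left(11 + Q\right)}$)
$105 + 125 H{\left(10 \right)} = 105 + 125 \frac{-10 + 10}{2 \cdot 100 \left(11 + 10\right)} = 105 + 125 \cdot \frac{1}{2} \cdot \frac{1}{100} \cdot \frac{1}{21} \cdot 0 = 105 + 125 \cdot 0 = 105 + 0 = 105$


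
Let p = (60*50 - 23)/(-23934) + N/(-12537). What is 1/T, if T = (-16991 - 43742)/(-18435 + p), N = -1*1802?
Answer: 1843870193437/6074525956338 ≈ 0.30354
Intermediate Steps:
N = -1802
p = 1935473/100020186 (p = (60*50 - 23)/(-23934) - 1802/(-12537) = (3000 - 23)*(-1/23934) - 1802*(-1/12537) = 2977*(-1/23934) + 1802/12537 = -2977/23934 + 1802/12537 = 1935473/100020186 ≈ 0.019351)
T = 6074525956338/1843870193437 (T = (-16991 - 43742)/(-18435 + 1935473/100020186) = -60733/(-1843870193437/100020186) = -60733*(-100020186/1843870193437) = 6074525956338/1843870193437 ≈ 3.2944)
1/T = 1/(6074525956338/1843870193437) = 1843870193437/6074525956338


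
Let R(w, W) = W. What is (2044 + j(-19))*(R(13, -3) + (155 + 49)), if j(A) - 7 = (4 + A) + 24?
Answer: 414060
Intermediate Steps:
j(A) = 35 + A (j(A) = 7 + ((4 + A) + 24) = 7 + (28 + A) = 35 + A)
(2044 + j(-19))*(R(13, -3) + (155 + 49)) = (2044 + (35 - 19))*(-3 + (155 + 49)) = (2044 + 16)*(-3 + 204) = 2060*201 = 414060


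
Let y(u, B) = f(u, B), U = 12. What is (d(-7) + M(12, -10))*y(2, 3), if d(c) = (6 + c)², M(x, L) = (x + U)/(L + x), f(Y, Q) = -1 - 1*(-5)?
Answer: 52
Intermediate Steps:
f(Y, Q) = 4 (f(Y, Q) = -1 + 5 = 4)
M(x, L) = (12 + x)/(L + x) (M(x, L) = (x + 12)/(L + x) = (12 + x)/(L + x))
y(u, B) = 4
(d(-7) + M(12, -10))*y(2, 3) = ((6 - 7)² + (12 + 12)/(-10 + 12))*4 = ((-1)² + 24/2)*4 = (1 + (½)*24)*4 = (1 + 12)*4 = 13*4 = 52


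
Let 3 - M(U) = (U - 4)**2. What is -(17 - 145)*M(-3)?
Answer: -5888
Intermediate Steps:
M(U) = 3 - (-4 + U)**2 (M(U) = 3 - (U - 4)**2 = 3 - (-4 + U)**2)
-(17 - 145)*M(-3) = -(17 - 145)*(3 - (-4 - 3)**2) = -(-128)*(3 - 1*(-7)**2) = -(-128)*(3 - 1*49) = -(-128)*(3 - 49) = -(-128)*(-46) = -1*5888 = -5888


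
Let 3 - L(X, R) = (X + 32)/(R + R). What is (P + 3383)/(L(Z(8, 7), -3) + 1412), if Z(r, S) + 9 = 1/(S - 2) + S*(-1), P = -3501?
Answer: -1180/14177 ≈ -0.083233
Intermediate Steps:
Z(r, S) = -9 + 1/(-2 + S) - S (Z(r, S) = -9 + (1/(S - 2) + S*(-1)) = -9 + (1/(-2 + S) - S) = -9 + 1/(-2 + S) - S)
L(X, R) = 3 - (32 + X)/(2*R) (L(X, R) = 3 - (X + 32)/(R + R) = 3 - (32 + X)/(2*R))
(P + 3383)/(L(Z(8, 7), -3) + 1412) = (-3501 + 3383)/((½)*(-32 - (19 - 1*7² - 7*7)/(-2 + 7) + 6*(-3))/(-3) + 1412) = -118/((½)*(-⅓)*(-32 - (19 - 1*49 - 49)/5 - 18) + 1412) = -118/((½)*(-⅓)*(-32 - (19 - 49 - 49)/5 - 18) + 1412) = -118/((½)*(-⅓)*(-32 - (-79)/5 - 18) + 1412) = -118/((½)*(-⅓)*(-32 - 1*(-79/5) - 18) + 1412) = -118/((½)*(-⅓)*(-32 + 79/5 - 18) + 1412) = -118/((½)*(-⅓)*(-171/5) + 1412) = -118/(57/10 + 1412) = -118/14177/10 = -118*10/14177 = -1180/14177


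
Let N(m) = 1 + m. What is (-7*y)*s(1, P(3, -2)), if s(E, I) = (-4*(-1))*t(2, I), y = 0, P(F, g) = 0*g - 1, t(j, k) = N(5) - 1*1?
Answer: 0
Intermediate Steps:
t(j, k) = 5 (t(j, k) = (1 + 5) - 1*1 = 6 - 1 = 5)
P(F, g) = -1 (P(F, g) = 0 - 1 = -1)
s(E, I) = 20 (s(E, I) = -4*(-1)*5 = 4*5 = 20)
(-7*y)*s(1, P(3, -2)) = -7*0*20 = 0*20 = 0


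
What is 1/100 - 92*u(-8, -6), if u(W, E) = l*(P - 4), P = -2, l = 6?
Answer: 331201/100 ≈ 3312.0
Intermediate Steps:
u(W, E) = -36 (u(W, E) = 6*(-2 - 4) = 6*(-6) = -36)
1/100 - 92*u(-8, -6) = 1/100 - 92*(-36) = 1/100 + 3312 = 331201/100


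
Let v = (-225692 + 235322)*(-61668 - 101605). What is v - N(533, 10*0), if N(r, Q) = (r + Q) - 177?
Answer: -1572319346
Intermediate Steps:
N(r, Q) = -177 + Q + r (N(r, Q) = (Q + r) - 177 = -177 + Q + r)
v = -1572318990 (v = 9630*(-163273) = -1572318990)
v - N(533, 10*0) = -1572318990 - (-177 + 10*0 + 533) = -1572318990 - (-177 + 0 + 533) = -1572318990 - 1*356 = -1572318990 - 356 = -1572319346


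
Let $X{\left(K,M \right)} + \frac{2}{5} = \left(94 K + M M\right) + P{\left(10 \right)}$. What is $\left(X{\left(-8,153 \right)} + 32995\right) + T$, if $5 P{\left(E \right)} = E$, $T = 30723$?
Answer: $\frac{431883}{5} \approx 86377.0$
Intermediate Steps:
$P{\left(E \right)} = \frac{E}{5}$
$X{\left(K,M \right)} = \frac{8}{5} + M^{2} + 94 K$ ($X{\left(K,M \right)} = - \frac{2}{5} + \left(\left(94 K + M M\right) + \frac{1}{5} \cdot 10\right) = - \frac{2}{5} + \left(\left(94 K + M^{2}\right) + 2\right) = - \frac{2}{5} + \left(\left(M^{2} + 94 K\right) + 2\right) = - \frac{2}{5} + \left(2 + M^{2} + 94 K\right) = \frac{8}{5} + M^{2} + 94 K$)
$\left(X{\left(-8,153 \right)} + 32995\right) + T = \left(\left(\frac{8}{5} + 153^{2} + 94 \left(-8\right)\right) + 32995\right) + 30723 = \left(\left(\frac{8}{5} + 23409 - 752\right) + 32995\right) + 30723 = \left(\frac{113293}{5} + 32995\right) + 30723 = \frac{278268}{5} + 30723 = \frac{431883}{5}$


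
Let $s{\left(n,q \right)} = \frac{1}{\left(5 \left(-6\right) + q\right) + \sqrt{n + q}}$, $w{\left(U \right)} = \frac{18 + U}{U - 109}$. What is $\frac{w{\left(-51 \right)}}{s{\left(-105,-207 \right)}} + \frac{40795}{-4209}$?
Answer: $- \frac{39445789}{673440} + \frac{33 i \sqrt{78}}{80} \approx -58.574 + 3.6431 i$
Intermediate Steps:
$w{\left(U \right)} = \frac{18 + U}{-109 + U}$
$s{\left(n,q \right)} = \frac{1}{-30 + q + \sqrt{n + q}}$ ($s{\left(n,q \right)} = \frac{1}{\left(-30 + q\right) + \sqrt{n + q}} = \frac{1}{-30 + q + \sqrt{n + q}}$)
$\frac{w{\left(-51 \right)}}{s{\left(-105,-207 \right)}} + \frac{40795}{-4209} = \frac{\frac{1}{-109 - 51} \left(18 - 51\right)}{\frac{1}{-30 - 207 + \sqrt{-105 - 207}}} + \frac{40795}{-4209} = \frac{\frac{1}{-160} \left(-33\right)}{\frac{1}{-30 - 207 + \sqrt{-312}}} + 40795 \left(- \frac{1}{4209}\right) = \frac{\left(- \frac{1}{160}\right) \left(-33\right)}{\frac{1}{-30 - 207 + 2 i \sqrt{78}}} - \frac{40795}{4209} = \frac{33}{160 \frac{1}{-237 + 2 i \sqrt{78}}} - \frac{40795}{4209} = \frac{33 \left(-237 + 2 i \sqrt{78}\right)}{160} - \frac{40795}{4209} = \left(- \frac{7821}{160} + \frac{33 i \sqrt{78}}{80}\right) - \frac{40795}{4209} = - \frac{39445789}{673440} + \frac{33 i \sqrt{78}}{80}$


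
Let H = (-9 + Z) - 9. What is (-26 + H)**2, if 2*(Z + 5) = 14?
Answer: 1764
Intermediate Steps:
Z = 2 (Z = -5 + (1/2)*14 = -5 + 7 = 2)
H = -16 (H = (-9 + 2) - 9 = -7 - 9 = -16)
(-26 + H)**2 = (-26 - 16)**2 = (-42)**2 = 1764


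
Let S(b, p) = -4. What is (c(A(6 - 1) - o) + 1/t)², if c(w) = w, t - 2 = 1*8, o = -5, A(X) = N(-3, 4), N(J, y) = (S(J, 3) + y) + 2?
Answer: 5041/100 ≈ 50.410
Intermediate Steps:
N(J, y) = -2 + y (N(J, y) = (-4 + y) + 2 = -2 + y)
A(X) = 2 (A(X) = -2 + 4 = 2)
t = 10 (t = 2 + 1*8 = 2 + 8 = 10)
(c(A(6 - 1) - o) + 1/t)² = ((2 - 1*(-5)) + 1/10)² = ((2 + 5) + ⅒)² = (7 + ⅒)² = (71/10)² = 5041/100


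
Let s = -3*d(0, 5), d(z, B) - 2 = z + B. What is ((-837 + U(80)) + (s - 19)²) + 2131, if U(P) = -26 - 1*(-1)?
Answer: 2869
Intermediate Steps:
U(P) = -25 (U(P) = -26 + 1 = -25)
d(z, B) = 2 + B + z (d(z, B) = 2 + (z + B) = 2 + (B + z) = 2 + B + z)
s = -21 (s = -3*(2 + 5 + 0) = -3*7 = -21)
((-837 + U(80)) + (s - 19)²) + 2131 = ((-837 - 25) + (-21 - 19)²) + 2131 = (-862 + (-40)²) + 2131 = (-862 + 1600) + 2131 = 738 + 2131 = 2869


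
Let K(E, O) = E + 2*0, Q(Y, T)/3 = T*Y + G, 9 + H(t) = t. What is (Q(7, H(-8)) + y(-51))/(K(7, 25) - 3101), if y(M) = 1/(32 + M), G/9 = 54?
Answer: -10459/29393 ≈ -0.35583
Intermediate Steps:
G = 486 (G = 9*54 = 486)
H(t) = -9 + t
Q(Y, T) = 1458 + 3*T*Y (Q(Y, T) = 3*(T*Y + 486) = 3*(486 + T*Y) = 1458 + 3*T*Y)
K(E, O) = E (K(E, O) = E + 0 = E)
(Q(7, H(-8)) + y(-51))/(K(7, 25) - 3101) = ((1458 + 3*(-9 - 8)*7) + 1/(32 - 51))/(7 - 3101) = ((1458 + 3*(-17)*7) + 1/(-19))/(-3094) = ((1458 - 357) - 1/19)*(-1/3094) = (1101 - 1/19)*(-1/3094) = (20918/19)*(-1/3094) = -10459/29393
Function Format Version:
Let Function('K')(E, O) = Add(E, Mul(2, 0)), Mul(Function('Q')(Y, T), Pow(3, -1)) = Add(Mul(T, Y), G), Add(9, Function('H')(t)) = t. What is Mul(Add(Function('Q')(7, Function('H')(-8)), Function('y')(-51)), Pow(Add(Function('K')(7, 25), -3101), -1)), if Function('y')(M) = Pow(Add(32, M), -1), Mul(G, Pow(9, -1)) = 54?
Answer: Rational(-10459, 29393) ≈ -0.35583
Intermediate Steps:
G = 486 (G = Mul(9, 54) = 486)
Function('H')(t) = Add(-9, t)
Function('Q')(Y, T) = Add(1458, Mul(3, T, Y)) (Function('Q')(Y, T) = Mul(3, Add(Mul(T, Y), 486)) = Mul(3, Add(486, Mul(T, Y))) = Add(1458, Mul(3, T, Y)))
Function('K')(E, O) = E (Function('K')(E, O) = Add(E, 0) = E)
Mul(Add(Function('Q')(7, Function('H')(-8)), Function('y')(-51)), Pow(Add(Function('K')(7, 25), -3101), -1)) = Mul(Add(Add(1458, Mul(3, Add(-9, -8), 7)), Pow(Add(32, -51), -1)), Pow(Add(7, -3101), -1)) = Mul(Add(Add(1458, Mul(3, -17, 7)), Pow(-19, -1)), Pow(-3094, -1)) = Mul(Add(Add(1458, -357), Rational(-1, 19)), Rational(-1, 3094)) = Mul(Add(1101, Rational(-1, 19)), Rational(-1, 3094)) = Mul(Rational(20918, 19), Rational(-1, 3094)) = Rational(-10459, 29393)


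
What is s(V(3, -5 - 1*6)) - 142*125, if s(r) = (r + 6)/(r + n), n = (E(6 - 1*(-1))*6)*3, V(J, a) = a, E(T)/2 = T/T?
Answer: -88751/5 ≈ -17750.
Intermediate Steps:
E(T) = 2 (E(T) = 2*(T/T) = 2*1 = 2)
n = 36 (n = (2*6)*3 = 12*3 = 36)
s(r) = (6 + r)/(36 + r) (s(r) = (r + 6)/(r + 36) = (6 + r)/(36 + r))
s(V(3, -5 - 1*6)) - 142*125 = (6 + (-5 - 1*6))/(36 + (-5 - 1*6)) - 142*125 = (6 + (-5 - 6))/(36 + (-5 - 6)) - 17750 = (6 - 11)/(36 - 11) - 17750 = -5/25 - 17750 = (1/25)*(-5) - 17750 = -⅕ - 17750 = -88751/5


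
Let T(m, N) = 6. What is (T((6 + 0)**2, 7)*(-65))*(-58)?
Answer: 22620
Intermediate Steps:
(T((6 + 0)**2, 7)*(-65))*(-58) = (6*(-65))*(-58) = -390*(-58) = 22620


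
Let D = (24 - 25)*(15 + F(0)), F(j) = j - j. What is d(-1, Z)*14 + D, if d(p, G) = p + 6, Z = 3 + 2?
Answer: 55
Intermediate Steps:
Z = 5
d(p, G) = 6 + p
F(j) = 0
D = -15 (D = (24 - 25)*(15 + 0) = -1*15 = -15)
d(-1, Z)*14 + D = (6 - 1)*14 - 15 = 5*14 - 15 = 70 - 15 = 55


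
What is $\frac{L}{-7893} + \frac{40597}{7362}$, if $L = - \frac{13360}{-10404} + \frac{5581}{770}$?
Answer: $\frac{17822945479418}{3232708108245} \approx 5.5133$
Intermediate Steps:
$L = \frac{17087981}{2002770}$ ($L = \left(-13360\right) \left(- \frac{1}{10404}\right) + 5581 \cdot \frac{1}{770} = \frac{3340}{2601} + \frac{5581}{770} = \frac{17087981}{2002770} \approx 8.5322$)
$\frac{L}{-7893} + \frac{40597}{7362} = \frac{17087981}{2002770 \left(-7893\right)} + \frac{40597}{7362} = \frac{17087981}{2002770} \left(- \frac{1}{7893}\right) + 40597 \cdot \frac{1}{7362} = - \frac{17087981}{15807863610} + \frac{40597}{7362} = \frac{17822945479418}{3232708108245}$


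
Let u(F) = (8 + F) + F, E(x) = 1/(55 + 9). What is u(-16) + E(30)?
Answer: -1535/64 ≈ -23.984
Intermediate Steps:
E(x) = 1/64
u(F) = 8 + 2*F
u(-16) + E(30) = (8 + 2*(-16)) + 1/64 = (8 - 32) + 1/64 = -24 + 1/64 = -1535/64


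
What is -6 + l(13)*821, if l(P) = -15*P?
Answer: -160101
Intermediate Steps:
-6 + l(13)*821 = -6 - 15*13*821 = -6 - 195*821 = -6 - 160095 = -160101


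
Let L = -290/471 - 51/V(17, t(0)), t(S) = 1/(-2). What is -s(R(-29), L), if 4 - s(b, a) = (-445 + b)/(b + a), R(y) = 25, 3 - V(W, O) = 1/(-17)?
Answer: -11042092/188863 ≈ -58.466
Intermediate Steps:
t(S) = -½
V(W, O) = 52/17 (V(W, O) = 3 - 1/(-17) = 3 - (-1)/17 = 3 - 1*(-1/17) = 3 + 1/17 = 52/17)
L = -423437/24492 (L = -290/471 - 51/52/17 = -290*1/471 - 51*17/52 = -290/471 - 867/52 = -423437/24492 ≈ -17.289)
s(b, a) = 4 - (-445 + b)/(a + b) (s(b, a) = 4 - (-445 + b)/(b + a) = 4 - (-445 + b)/(a + b))
-s(R(-29), L) = -(445 + 3*25 + 4*(-423437/24492))/(-423437/24492 + 25) = -(445 + 75 - 423437/6123)/188863/24492 = -24492*2760523/(188863*6123) = -1*11042092/188863 = -11042092/188863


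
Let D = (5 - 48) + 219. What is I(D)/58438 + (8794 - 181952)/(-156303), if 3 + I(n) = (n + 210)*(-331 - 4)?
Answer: -10093002635/9134034714 ≈ -1.1050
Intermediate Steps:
D = 176 (D = -43 + 219 = 176)
I(n) = -70353 - 335*n (I(n) = -3 + (n + 210)*(-331 - 4) = -3 + (210 + n)*(-335) = -3 + (-70350 - 335*n) = -70353 - 335*n)
I(D)/58438 + (8794 - 181952)/(-156303) = (-70353 - 335*176)/58438 + (8794 - 181952)/(-156303) = (-70353 - 58960)*(1/58438) - 173158*(-1/156303) = -129313*1/58438 + 173158/156303 = -129313/58438 + 173158/156303 = -10093002635/9134034714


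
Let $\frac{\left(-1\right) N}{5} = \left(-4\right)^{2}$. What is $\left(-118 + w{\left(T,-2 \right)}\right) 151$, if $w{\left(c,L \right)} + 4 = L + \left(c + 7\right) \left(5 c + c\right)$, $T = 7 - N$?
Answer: $7390544$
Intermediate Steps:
$N = -80$ ($N = - 5 \left(-4\right)^{2} = \left(-5\right) 16 = -80$)
$T = 87$ ($T = 7 - -80 = 7 + 80 = 87$)
$w{\left(c,L \right)} = -4 + L + 6 c \left(7 + c\right)$ ($w{\left(c,L \right)} = -4 + \left(L + \left(c + 7\right) \left(5 c + c\right)\right) = -4 + \left(L + \left(7 + c\right) 6 c\right) = -4 + \left(L + 6 c \left(7 + c\right)\right) = -4 + L + 6 c \left(7 + c\right)$)
$\left(-118 + w{\left(T,-2 \right)}\right) 151 = \left(-118 + \left(-4 - 2 + 6 \cdot 87^{2} + 42 \cdot 87\right)\right) 151 = \left(-118 + \left(-4 - 2 + 6 \cdot 7569 + 3654\right)\right) 151 = \left(-118 + \left(-4 - 2 + 45414 + 3654\right)\right) 151 = \left(-118 + 49062\right) 151 = 48944 \cdot 151 = 7390544$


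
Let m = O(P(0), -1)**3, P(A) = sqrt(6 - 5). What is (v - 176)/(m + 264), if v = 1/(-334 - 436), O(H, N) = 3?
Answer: -135521/224070 ≈ -0.60482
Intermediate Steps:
P(A) = 1 (P(A) = sqrt(1) = 1)
v = -1/770 (v = 1/(-770) = -1/770 ≈ -0.0012987)
m = 27 (m = 3**3 = 27)
(v - 176)/(m + 264) = (-1/770 - 176)/(27 + 264) = -135521/770/291 = -135521/770*1/291 = -135521/224070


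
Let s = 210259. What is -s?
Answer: -210259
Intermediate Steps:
-s = -1*210259 = -210259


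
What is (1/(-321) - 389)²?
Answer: 15592516900/103041 ≈ 1.5132e+5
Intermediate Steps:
(1/(-321) - 389)² = (-1/321 - 389)² = (-124870/321)² = 15592516900/103041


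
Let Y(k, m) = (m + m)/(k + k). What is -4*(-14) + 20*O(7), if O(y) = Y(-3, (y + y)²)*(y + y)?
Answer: -54712/3 ≈ -18237.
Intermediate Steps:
Y(k, m) = m/k (Y(k, m) = (2*m)/((2*k)) = (2*m)*(1/(2*k)) = m/k)
O(y) = -8*y³/3 (O(y) = ((y + y)²/(-3))*(y + y) = ((2*y)²*(-⅓))*(2*y) = ((4*y²)*(-⅓))*(2*y) = (-4*y²/3)*(2*y) = -8*y³/3)
-4*(-14) + 20*O(7) = -4*(-14) + 20*(-8/3*7³) = 56 + 20*(-8/3*343) = 56 + 20*(-2744/3) = 56 - 54880/3 = -54712/3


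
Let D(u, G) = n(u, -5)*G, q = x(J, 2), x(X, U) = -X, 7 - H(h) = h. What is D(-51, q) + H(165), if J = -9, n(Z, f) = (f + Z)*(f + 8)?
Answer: -1670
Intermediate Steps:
H(h) = 7 - h
n(Z, f) = (8 + f)*(Z + f) (n(Z, f) = (Z + f)*(8 + f) = (8 + f)*(Z + f))
q = 9 (q = -1*(-9) = 9)
D(u, G) = G*(-15 + 3*u) (D(u, G) = ((-5)² + 8*u + 8*(-5) + u*(-5))*G = (25 + 8*u - 40 - 5*u)*G = (-15 + 3*u)*G = G*(-15 + 3*u))
D(-51, q) + H(165) = 3*9*(-5 - 51) + (7 - 1*165) = 3*9*(-56) + (7 - 165) = -1512 - 158 = -1670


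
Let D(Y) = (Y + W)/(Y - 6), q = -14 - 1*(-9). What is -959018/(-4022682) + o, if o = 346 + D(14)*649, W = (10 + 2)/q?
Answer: 51783518861/40226820 ≈ 1287.3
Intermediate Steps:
q = -5 (q = -14 + 9 = -5)
W = -12/5 (W = (10 + 2)/(-5) = 12*(-⅕) = -12/5 ≈ -2.4000)
D(Y) = (-12/5 + Y)/(-6 + Y) (D(Y) = (Y - 12/5)/(Y - 6) = (-12/5 + Y)/(-6 + Y))
o = 25741/20 (o = 346 + ((-12/5 + 14)/(-6 + 14))*649 = 346 + ((58/5)/8)*649 = 346 + ((⅛)*(58/5))*649 = 346 + (29/20)*649 = 346 + 18821/20 = 25741/20 ≈ 1287.1)
-959018/(-4022682) + o = -959018/(-4022682) + 25741/20 = -959018*(-1/4022682) + 25741/20 = 479509/2011341 + 25741/20 = 51783518861/40226820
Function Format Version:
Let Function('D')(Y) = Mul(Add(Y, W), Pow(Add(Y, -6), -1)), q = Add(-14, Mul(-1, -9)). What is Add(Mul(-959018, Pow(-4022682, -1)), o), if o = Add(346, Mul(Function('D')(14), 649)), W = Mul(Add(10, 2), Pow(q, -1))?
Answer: Rational(51783518861, 40226820) ≈ 1287.3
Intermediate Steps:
q = -5 (q = Add(-14, 9) = -5)
W = Rational(-12, 5) (W = Mul(Add(10, 2), Pow(-5, -1)) = Mul(12, Rational(-1, 5)) = Rational(-12, 5) ≈ -2.4000)
Function('D')(Y) = Mul(Pow(Add(-6, Y), -1), Add(Rational(-12, 5), Y)) (Function('D')(Y) = Mul(Add(Y, Rational(-12, 5)), Pow(Add(Y, -6), -1)) = Mul(Add(Rational(-12, 5), Y), Pow(Add(-6, Y), -1)) = Mul(Pow(Add(-6, Y), -1), Add(Rational(-12, 5), Y)))
o = Rational(25741, 20) (o = Add(346, Mul(Mul(Pow(Add(-6, 14), -1), Add(Rational(-12, 5), 14)), 649)) = Add(346, Mul(Mul(Pow(8, -1), Rational(58, 5)), 649)) = Add(346, Mul(Mul(Rational(1, 8), Rational(58, 5)), 649)) = Add(346, Mul(Rational(29, 20), 649)) = Add(346, Rational(18821, 20)) = Rational(25741, 20) ≈ 1287.1)
Add(Mul(-959018, Pow(-4022682, -1)), o) = Add(Mul(-959018, Pow(-4022682, -1)), Rational(25741, 20)) = Add(Mul(-959018, Rational(-1, 4022682)), Rational(25741, 20)) = Add(Rational(479509, 2011341), Rational(25741, 20)) = Rational(51783518861, 40226820)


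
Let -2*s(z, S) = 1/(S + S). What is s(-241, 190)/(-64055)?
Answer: 1/48681800 ≈ 2.0542e-8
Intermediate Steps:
s(z, S) = -1/(4*S) (s(z, S) = -1/(2*(S + S)) = -1/(2*S)/2 = -1/(4*S))
s(-241, 190)/(-64055) = -1/4/190/(-64055) = -1/4*1/190*(-1/64055) = -1/760*(-1/64055) = 1/48681800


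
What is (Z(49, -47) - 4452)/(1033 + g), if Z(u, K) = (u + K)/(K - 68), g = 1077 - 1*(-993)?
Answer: -511982/356845 ≈ -1.4347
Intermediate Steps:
g = 2070 (g = 1077 + 993 = 2070)
Z(u, K) = (K + u)/(-68 + K)
(Z(49, -47) - 4452)/(1033 + g) = ((-47 + 49)/(-68 - 47) - 4452)/(1033 + 2070) = (2/(-115) - 4452)/3103 = (-1/115*2 - 4452)*(1/3103) = (-2/115 - 4452)*(1/3103) = -511982/115*1/3103 = -511982/356845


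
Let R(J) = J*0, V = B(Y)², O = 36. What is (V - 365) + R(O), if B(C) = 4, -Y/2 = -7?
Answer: -349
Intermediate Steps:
Y = 14 (Y = -2*(-7) = 14)
V = 16 (V = 4² = 16)
R(J) = 0
(V - 365) + R(O) = (16 - 365) + 0 = -349 + 0 = -349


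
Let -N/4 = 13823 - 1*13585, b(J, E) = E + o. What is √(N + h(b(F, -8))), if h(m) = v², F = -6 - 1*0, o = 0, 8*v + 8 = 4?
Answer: 9*I*√47/2 ≈ 30.85*I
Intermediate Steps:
v = -½ (v = -1 + (⅛)*4 = -1 + ½ = -½ ≈ -0.50000)
F = -6 (F = -6 + 0 = -6)
b(J, E) = E (b(J, E) = E + 0 = E)
h(m) = ¼ (h(m) = (-½)² = ¼)
N = -952 (N = -4*(13823 - 1*13585) = -4*(13823 - 13585) = -4*238 = -952)
√(N + h(b(F, -8))) = √(-952 + ¼) = √(-3807/4) = 9*I*√47/2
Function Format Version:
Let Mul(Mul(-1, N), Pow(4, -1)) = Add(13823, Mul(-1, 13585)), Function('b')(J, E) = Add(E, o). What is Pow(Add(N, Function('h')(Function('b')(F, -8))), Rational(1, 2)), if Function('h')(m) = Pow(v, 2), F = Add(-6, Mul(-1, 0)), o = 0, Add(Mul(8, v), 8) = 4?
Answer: Mul(Rational(9, 2), I, Pow(47, Rational(1, 2))) ≈ Mul(30.850, I)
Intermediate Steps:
v = Rational(-1, 2) (v = Add(-1, Mul(Rational(1, 8), 4)) = Add(-1, Rational(1, 2)) = Rational(-1, 2) ≈ -0.50000)
F = -6 (F = Add(-6, 0) = -6)
Function('b')(J, E) = E (Function('b')(J, E) = Add(E, 0) = E)
Function('h')(m) = Rational(1, 4) (Function('h')(m) = Pow(Rational(-1, 2), 2) = Rational(1, 4))
N = -952 (N = Mul(-4, Add(13823, Mul(-1, 13585))) = Mul(-4, Add(13823, -13585)) = Mul(-4, 238) = -952)
Pow(Add(N, Function('h')(Function('b')(F, -8))), Rational(1, 2)) = Pow(Add(-952, Rational(1, 4)), Rational(1, 2)) = Pow(Rational(-3807, 4), Rational(1, 2)) = Mul(Rational(9, 2), I, Pow(47, Rational(1, 2)))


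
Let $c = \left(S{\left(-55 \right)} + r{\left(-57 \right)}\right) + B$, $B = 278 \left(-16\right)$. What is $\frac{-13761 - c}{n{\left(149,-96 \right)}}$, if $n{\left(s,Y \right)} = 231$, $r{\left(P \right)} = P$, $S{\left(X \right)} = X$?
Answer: $- \frac{3067}{77} \approx -39.831$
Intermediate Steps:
$B = -4448$
$c = -4560$ ($c = \left(-55 - 57\right) - 4448 = -112 - 4448 = -4560$)
$\frac{-13761 - c}{n{\left(149,-96 \right)}} = \frac{-13761 - -4560}{231} = \left(-13761 + 4560\right) \frac{1}{231} = \left(-9201\right) \frac{1}{231} = - \frac{3067}{77}$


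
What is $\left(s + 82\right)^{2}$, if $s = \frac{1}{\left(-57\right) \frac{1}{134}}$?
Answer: $\frac{20611600}{3249} \approx 6344.0$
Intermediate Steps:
$s = - \frac{134}{57}$ ($s = \frac{1}{\left(-57\right) \frac{1}{134}} = \frac{1}{- \frac{57}{134}} = - \frac{134}{57} \approx -2.3509$)
$\left(s + 82\right)^{2} = \left(- \frac{134}{57} + 82\right)^{2} = \left(\frac{4540}{57}\right)^{2} = \frac{20611600}{3249}$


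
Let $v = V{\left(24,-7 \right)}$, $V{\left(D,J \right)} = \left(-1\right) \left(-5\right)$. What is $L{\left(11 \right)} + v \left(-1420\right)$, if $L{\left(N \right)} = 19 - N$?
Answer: $-7092$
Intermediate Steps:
$V{\left(D,J \right)} = 5$
$v = 5$
$L{\left(11 \right)} + v \left(-1420\right) = \left(19 - 11\right) + 5 \left(-1420\right) = \left(19 - 11\right) - 7100 = 8 - 7100 = -7092$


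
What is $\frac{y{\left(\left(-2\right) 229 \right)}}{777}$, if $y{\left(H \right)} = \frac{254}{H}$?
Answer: $- \frac{127}{177933} \approx -0.00071375$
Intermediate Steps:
$\frac{y{\left(\left(-2\right) 229 \right)}}{777} = \frac{254 \frac{1}{\left(-2\right) 229}}{777} = \frac{254}{-458} \cdot \frac{1}{777} = 254 \left(- \frac{1}{458}\right) \frac{1}{777} = \left(- \frac{127}{229}\right) \frac{1}{777} = - \frac{127}{177933}$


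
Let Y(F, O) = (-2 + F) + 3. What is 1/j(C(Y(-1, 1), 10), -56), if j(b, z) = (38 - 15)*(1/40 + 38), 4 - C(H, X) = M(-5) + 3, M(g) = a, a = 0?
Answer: 40/34983 ≈ 0.0011434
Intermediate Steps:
M(g) = 0
Y(F, O) = 1 + F
C(H, X) = 1 (C(H, X) = 4 - (0 + 3) = 4 - 1*3 = 4 - 3 = 1)
j(b, z) = 34983/40 (j(b, z) = 23*(1/40 + 38) = 23*(1521/40) = 34983/40)
1/j(C(Y(-1, 1), 10), -56) = 1/(34983/40) = 40/34983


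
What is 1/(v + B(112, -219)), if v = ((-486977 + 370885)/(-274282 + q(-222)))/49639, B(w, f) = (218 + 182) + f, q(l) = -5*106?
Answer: 3410348217/617273056300 ≈ 0.0055249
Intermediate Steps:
q(l) = -530
B(w, f) = 400 + f
v = 29023/3410348217 (v = ((-486977 + 370885)/(-274282 - 530))/49639 = -116092/(-274812)*(1/49639) = -116092*(-1/274812)*(1/49639) = (29023/68703)*(1/49639) = 29023/3410348217 ≈ 8.5103e-6)
1/(v + B(112, -219)) = 1/(29023/3410348217 + (400 - 219)) = 1/(29023/3410348217 + 181) = 1/(617273056300/3410348217) = 3410348217/617273056300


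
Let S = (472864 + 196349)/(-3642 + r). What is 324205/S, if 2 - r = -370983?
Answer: 119094437315/669213 ≈ 1.7796e+5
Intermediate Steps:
r = 370985 (r = 2 - 1*(-370983) = 2 + 370983 = 370985)
S = 669213/367343 (S = (472864 + 196349)/(-3642 + 370985) = 669213/367343 ≈ 1.8218)
324205/S = 324205/(669213/367343) = 324205*(367343/669213) = 119094437315/669213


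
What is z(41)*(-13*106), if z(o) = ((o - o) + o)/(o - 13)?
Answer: -28249/14 ≈ -2017.8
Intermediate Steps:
z(o) = o/(-13 + o) (z(o) = (0 + o)/(-13 + o) = o/(-13 + o))
z(41)*(-13*106) = (41/(-13 + 41))*(-13*106) = (41/28)*(-1378) = -28249/14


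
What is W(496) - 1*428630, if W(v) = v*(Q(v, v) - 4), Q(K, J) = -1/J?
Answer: -430615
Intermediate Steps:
W(v) = v*(-4 - 1/v) (W(v) = v*(-1/v - 4) = v*(-4 - 1/v))
W(496) - 1*428630 = (-1 - 4*496) - 1*428630 = (-1 - 1984) - 428630 = -1985 - 428630 = -430615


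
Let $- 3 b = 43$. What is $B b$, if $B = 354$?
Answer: $-5074$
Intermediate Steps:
$b = - \frac{43}{3}$ ($b = \left(- \frac{1}{3}\right) 43 = - \frac{43}{3} \approx -14.333$)
$B b = 354 \left(- \frac{43}{3}\right) = -5074$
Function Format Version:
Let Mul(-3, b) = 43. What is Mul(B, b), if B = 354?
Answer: -5074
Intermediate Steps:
b = Rational(-43, 3) (b = Mul(Rational(-1, 3), 43) = Rational(-43, 3) ≈ -14.333)
Mul(B, b) = Mul(354, Rational(-43, 3)) = -5074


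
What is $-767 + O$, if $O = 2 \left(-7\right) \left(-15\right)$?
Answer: $-557$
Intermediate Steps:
$O = 210$ ($O = \left(-14\right) \left(-15\right) = 210$)
$-767 + O = -767 + 210 = -557$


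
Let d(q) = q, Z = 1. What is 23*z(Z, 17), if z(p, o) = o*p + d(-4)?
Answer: 299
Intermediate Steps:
z(p, o) = -4 + o*p (z(p, o) = o*p - 4 = -4 + o*p)
23*z(Z, 17) = 23*(-4 + 17*1) = 23*(-4 + 17) = 23*13 = 299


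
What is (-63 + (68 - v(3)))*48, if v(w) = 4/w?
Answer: 176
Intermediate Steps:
(-63 + (68 - v(3)))*48 = (-63 + (68 - 4/3))*48 = (-63 + 200/3)*48 = (11/3)*48 = 176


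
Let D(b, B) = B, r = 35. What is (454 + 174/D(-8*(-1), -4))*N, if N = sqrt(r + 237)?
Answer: 1642*sqrt(17) ≈ 6770.1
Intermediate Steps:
N = 4*sqrt(17) (N = sqrt(35 + 237) = sqrt(272) = 4*sqrt(17) ≈ 16.492)
(454 + 174/D(-8*(-1), -4))*N = (454 + 174/(-4))*(4*sqrt(17)) = (454 + 174*(-1/4))*(4*sqrt(17)) = (454 - 87/2)*(4*sqrt(17)) = 821*(4*sqrt(17))/2 = 1642*sqrt(17)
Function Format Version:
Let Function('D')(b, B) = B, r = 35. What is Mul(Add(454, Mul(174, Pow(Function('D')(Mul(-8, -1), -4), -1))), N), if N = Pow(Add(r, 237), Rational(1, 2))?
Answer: Mul(1642, Pow(17, Rational(1, 2))) ≈ 6770.1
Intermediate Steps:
N = Mul(4, Pow(17, Rational(1, 2))) (N = Pow(Add(35, 237), Rational(1, 2)) = Pow(272, Rational(1, 2)) = Mul(4, Pow(17, Rational(1, 2))) ≈ 16.492)
Mul(Add(454, Mul(174, Pow(Function('D')(Mul(-8, -1), -4), -1))), N) = Mul(Add(454, Mul(174, Pow(-4, -1))), Mul(4, Pow(17, Rational(1, 2)))) = Mul(Add(454, Mul(174, Rational(-1, 4))), Mul(4, Pow(17, Rational(1, 2)))) = Mul(Add(454, Rational(-87, 2)), Mul(4, Pow(17, Rational(1, 2)))) = Mul(Rational(821, 2), Mul(4, Pow(17, Rational(1, 2)))) = Mul(1642, Pow(17, Rational(1, 2)))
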